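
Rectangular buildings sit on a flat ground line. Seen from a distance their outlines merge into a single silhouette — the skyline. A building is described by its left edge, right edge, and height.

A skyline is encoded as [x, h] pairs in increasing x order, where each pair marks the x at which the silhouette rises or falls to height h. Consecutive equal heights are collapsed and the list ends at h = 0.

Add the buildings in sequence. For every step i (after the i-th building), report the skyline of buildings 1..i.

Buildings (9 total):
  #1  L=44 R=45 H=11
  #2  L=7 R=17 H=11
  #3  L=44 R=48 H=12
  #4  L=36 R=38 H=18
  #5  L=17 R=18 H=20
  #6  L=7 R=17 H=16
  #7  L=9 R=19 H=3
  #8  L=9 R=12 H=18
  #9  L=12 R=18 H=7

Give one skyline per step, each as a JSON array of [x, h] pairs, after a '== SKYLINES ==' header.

== SKYLINES ==
[[44,11],[45,0]]
[[7,11],[17,0],[44,11],[45,0]]
[[7,11],[17,0],[44,12],[48,0]]
[[7,11],[17,0],[36,18],[38,0],[44,12],[48,0]]
[[7,11],[17,20],[18,0],[36,18],[38,0],[44,12],[48,0]]
[[7,16],[17,20],[18,0],[36,18],[38,0],[44,12],[48,0]]
[[7,16],[17,20],[18,3],[19,0],[36,18],[38,0],[44,12],[48,0]]
[[7,16],[9,18],[12,16],[17,20],[18,3],[19,0],[36,18],[38,0],[44,12],[48,0]]
[[7,16],[9,18],[12,16],[17,20],[18,3],[19,0],[36,18],[38,0],[44,12],[48,0]]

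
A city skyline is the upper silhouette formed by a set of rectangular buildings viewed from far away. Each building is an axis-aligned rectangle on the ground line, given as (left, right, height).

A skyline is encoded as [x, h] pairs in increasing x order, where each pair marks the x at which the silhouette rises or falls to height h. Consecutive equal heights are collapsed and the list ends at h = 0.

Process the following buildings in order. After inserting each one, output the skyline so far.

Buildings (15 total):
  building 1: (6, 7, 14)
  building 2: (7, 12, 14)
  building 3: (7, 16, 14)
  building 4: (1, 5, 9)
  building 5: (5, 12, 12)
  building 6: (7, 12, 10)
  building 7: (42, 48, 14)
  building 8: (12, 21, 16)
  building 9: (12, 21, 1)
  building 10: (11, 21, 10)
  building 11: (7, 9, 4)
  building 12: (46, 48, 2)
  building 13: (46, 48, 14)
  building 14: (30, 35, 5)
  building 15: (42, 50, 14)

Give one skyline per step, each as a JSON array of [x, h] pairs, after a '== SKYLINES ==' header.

== SKYLINES ==
[[6,14],[7,0]]
[[6,14],[12,0]]
[[6,14],[16,0]]
[[1,9],[5,0],[6,14],[16,0]]
[[1,9],[5,12],[6,14],[16,0]]
[[1,9],[5,12],[6,14],[16,0]]
[[1,9],[5,12],[6,14],[16,0],[42,14],[48,0]]
[[1,9],[5,12],[6,14],[12,16],[21,0],[42,14],[48,0]]
[[1,9],[5,12],[6,14],[12,16],[21,0],[42,14],[48,0]]
[[1,9],[5,12],[6,14],[12,16],[21,0],[42,14],[48,0]]
[[1,9],[5,12],[6,14],[12,16],[21,0],[42,14],[48,0]]
[[1,9],[5,12],[6,14],[12,16],[21,0],[42,14],[48,0]]
[[1,9],[5,12],[6,14],[12,16],[21,0],[42,14],[48,0]]
[[1,9],[5,12],[6,14],[12,16],[21,0],[30,5],[35,0],[42,14],[48,0]]
[[1,9],[5,12],[6,14],[12,16],[21,0],[30,5],[35,0],[42,14],[50,0]]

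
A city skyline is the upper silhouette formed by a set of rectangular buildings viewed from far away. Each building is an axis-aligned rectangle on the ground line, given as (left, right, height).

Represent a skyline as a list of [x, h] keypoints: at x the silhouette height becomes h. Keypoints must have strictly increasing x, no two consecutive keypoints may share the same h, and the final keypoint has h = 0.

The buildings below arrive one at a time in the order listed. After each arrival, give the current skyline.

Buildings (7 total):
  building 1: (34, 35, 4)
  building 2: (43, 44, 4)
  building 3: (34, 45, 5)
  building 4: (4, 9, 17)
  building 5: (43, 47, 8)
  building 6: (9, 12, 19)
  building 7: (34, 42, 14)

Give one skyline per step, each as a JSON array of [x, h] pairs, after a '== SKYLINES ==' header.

== SKYLINES ==
[[34,4],[35,0]]
[[34,4],[35,0],[43,4],[44,0]]
[[34,5],[45,0]]
[[4,17],[9,0],[34,5],[45,0]]
[[4,17],[9,0],[34,5],[43,8],[47,0]]
[[4,17],[9,19],[12,0],[34,5],[43,8],[47,0]]
[[4,17],[9,19],[12,0],[34,14],[42,5],[43,8],[47,0]]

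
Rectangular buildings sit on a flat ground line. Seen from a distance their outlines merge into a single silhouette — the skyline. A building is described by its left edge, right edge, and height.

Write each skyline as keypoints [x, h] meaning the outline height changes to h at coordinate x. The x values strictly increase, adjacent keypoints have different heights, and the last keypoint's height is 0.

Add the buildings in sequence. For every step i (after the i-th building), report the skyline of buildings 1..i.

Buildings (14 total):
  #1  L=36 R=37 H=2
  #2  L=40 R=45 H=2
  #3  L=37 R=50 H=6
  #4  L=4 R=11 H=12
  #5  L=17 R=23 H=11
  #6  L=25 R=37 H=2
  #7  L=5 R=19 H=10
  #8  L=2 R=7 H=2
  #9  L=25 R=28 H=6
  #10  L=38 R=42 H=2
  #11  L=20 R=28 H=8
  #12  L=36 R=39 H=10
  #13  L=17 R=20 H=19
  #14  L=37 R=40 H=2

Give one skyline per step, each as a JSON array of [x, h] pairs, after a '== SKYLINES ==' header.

== SKYLINES ==
[[36,2],[37,0]]
[[36,2],[37,0],[40,2],[45,0]]
[[36,2],[37,6],[50,0]]
[[4,12],[11,0],[36,2],[37,6],[50,0]]
[[4,12],[11,0],[17,11],[23,0],[36,2],[37,6],[50,0]]
[[4,12],[11,0],[17,11],[23,0],[25,2],[37,6],[50,0]]
[[4,12],[11,10],[17,11],[23,0],[25,2],[37,6],[50,0]]
[[2,2],[4,12],[11,10],[17,11],[23,0],[25,2],[37,6],[50,0]]
[[2,2],[4,12],[11,10],[17,11],[23,0],[25,6],[28,2],[37,6],[50,0]]
[[2,2],[4,12],[11,10],[17,11],[23,0],[25,6],[28,2],[37,6],[50,0]]
[[2,2],[4,12],[11,10],[17,11],[23,8],[28,2],[37,6],[50,0]]
[[2,2],[4,12],[11,10],[17,11],[23,8],[28,2],[36,10],[39,6],[50,0]]
[[2,2],[4,12],[11,10],[17,19],[20,11],[23,8],[28,2],[36,10],[39,6],[50,0]]
[[2,2],[4,12],[11,10],[17,19],[20,11],[23,8],[28,2],[36,10],[39,6],[50,0]]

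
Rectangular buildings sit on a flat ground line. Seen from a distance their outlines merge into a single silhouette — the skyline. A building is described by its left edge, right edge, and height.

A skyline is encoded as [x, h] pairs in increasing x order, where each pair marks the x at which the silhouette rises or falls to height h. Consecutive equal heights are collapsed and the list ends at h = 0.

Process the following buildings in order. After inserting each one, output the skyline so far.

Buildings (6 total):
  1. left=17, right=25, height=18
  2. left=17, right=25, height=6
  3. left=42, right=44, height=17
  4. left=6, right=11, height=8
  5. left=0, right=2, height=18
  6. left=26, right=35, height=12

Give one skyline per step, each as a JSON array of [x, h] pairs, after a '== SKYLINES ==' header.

== SKYLINES ==
[[17,18],[25,0]]
[[17,18],[25,0]]
[[17,18],[25,0],[42,17],[44,0]]
[[6,8],[11,0],[17,18],[25,0],[42,17],[44,0]]
[[0,18],[2,0],[6,8],[11,0],[17,18],[25,0],[42,17],[44,0]]
[[0,18],[2,0],[6,8],[11,0],[17,18],[25,0],[26,12],[35,0],[42,17],[44,0]]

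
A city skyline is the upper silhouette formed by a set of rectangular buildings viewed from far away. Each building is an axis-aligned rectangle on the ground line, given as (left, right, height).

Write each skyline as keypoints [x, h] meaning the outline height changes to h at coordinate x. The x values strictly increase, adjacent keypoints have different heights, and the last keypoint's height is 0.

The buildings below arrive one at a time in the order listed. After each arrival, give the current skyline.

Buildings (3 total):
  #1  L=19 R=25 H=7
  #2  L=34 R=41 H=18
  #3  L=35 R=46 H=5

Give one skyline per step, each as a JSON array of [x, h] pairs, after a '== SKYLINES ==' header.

== SKYLINES ==
[[19,7],[25,0]]
[[19,7],[25,0],[34,18],[41,0]]
[[19,7],[25,0],[34,18],[41,5],[46,0]]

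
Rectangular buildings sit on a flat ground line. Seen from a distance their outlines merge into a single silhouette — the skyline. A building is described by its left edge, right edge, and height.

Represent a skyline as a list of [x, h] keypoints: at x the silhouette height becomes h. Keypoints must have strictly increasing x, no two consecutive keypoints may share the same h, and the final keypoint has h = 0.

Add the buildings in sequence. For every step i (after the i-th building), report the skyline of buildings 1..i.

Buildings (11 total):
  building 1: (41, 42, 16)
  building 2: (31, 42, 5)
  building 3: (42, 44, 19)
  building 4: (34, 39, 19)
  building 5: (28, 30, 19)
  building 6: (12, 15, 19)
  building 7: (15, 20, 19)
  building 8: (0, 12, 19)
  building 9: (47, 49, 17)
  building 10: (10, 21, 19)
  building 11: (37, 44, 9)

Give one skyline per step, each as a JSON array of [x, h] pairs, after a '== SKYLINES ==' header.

== SKYLINES ==
[[41,16],[42,0]]
[[31,5],[41,16],[42,0]]
[[31,5],[41,16],[42,19],[44,0]]
[[31,5],[34,19],[39,5],[41,16],[42,19],[44,0]]
[[28,19],[30,0],[31,5],[34,19],[39,5],[41,16],[42,19],[44,0]]
[[12,19],[15,0],[28,19],[30,0],[31,5],[34,19],[39,5],[41,16],[42,19],[44,0]]
[[12,19],[20,0],[28,19],[30,0],[31,5],[34,19],[39,5],[41,16],[42,19],[44,0]]
[[0,19],[20,0],[28,19],[30,0],[31,5],[34,19],[39,5],[41,16],[42,19],[44,0]]
[[0,19],[20,0],[28,19],[30,0],[31,5],[34,19],[39,5],[41,16],[42,19],[44,0],[47,17],[49,0]]
[[0,19],[21,0],[28,19],[30,0],[31,5],[34,19],[39,5],[41,16],[42,19],[44,0],[47,17],[49,0]]
[[0,19],[21,0],[28,19],[30,0],[31,5],[34,19],[39,9],[41,16],[42,19],[44,0],[47,17],[49,0]]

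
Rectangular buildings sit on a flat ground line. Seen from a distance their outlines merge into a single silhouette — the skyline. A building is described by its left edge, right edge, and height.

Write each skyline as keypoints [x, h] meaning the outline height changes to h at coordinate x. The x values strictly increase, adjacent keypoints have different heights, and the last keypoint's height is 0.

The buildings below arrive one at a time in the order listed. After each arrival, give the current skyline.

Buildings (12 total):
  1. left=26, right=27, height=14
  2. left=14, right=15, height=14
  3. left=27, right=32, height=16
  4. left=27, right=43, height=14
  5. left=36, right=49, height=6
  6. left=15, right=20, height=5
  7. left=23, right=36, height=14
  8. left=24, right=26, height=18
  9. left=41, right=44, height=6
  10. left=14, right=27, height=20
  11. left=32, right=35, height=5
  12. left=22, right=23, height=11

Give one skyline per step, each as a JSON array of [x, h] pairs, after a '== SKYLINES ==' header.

== SKYLINES ==
[[26,14],[27,0]]
[[14,14],[15,0],[26,14],[27,0]]
[[14,14],[15,0],[26,14],[27,16],[32,0]]
[[14,14],[15,0],[26,14],[27,16],[32,14],[43,0]]
[[14,14],[15,0],[26,14],[27,16],[32,14],[43,6],[49,0]]
[[14,14],[15,5],[20,0],[26,14],[27,16],[32,14],[43,6],[49,0]]
[[14,14],[15,5],[20,0],[23,14],[27,16],[32,14],[43,6],[49,0]]
[[14,14],[15,5],[20,0],[23,14],[24,18],[26,14],[27,16],[32,14],[43,6],[49,0]]
[[14,14],[15,5],[20,0],[23,14],[24,18],[26,14],[27,16],[32,14],[43,6],[49,0]]
[[14,20],[27,16],[32,14],[43,6],[49,0]]
[[14,20],[27,16],[32,14],[43,6],[49,0]]
[[14,20],[27,16],[32,14],[43,6],[49,0]]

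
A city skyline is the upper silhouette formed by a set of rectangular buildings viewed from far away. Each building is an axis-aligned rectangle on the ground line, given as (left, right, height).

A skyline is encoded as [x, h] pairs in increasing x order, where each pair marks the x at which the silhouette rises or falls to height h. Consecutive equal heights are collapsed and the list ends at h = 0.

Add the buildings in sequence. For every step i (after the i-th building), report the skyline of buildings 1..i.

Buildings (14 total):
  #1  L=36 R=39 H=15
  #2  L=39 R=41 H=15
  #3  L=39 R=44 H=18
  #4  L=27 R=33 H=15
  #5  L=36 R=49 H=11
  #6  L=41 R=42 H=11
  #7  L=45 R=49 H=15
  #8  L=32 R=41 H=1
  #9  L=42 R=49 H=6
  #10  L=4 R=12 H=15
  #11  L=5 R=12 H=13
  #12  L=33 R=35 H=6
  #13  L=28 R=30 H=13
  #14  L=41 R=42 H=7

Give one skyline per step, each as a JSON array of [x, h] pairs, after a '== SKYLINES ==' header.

== SKYLINES ==
[[36,15],[39,0]]
[[36,15],[41,0]]
[[36,15],[39,18],[44,0]]
[[27,15],[33,0],[36,15],[39,18],[44,0]]
[[27,15],[33,0],[36,15],[39,18],[44,11],[49,0]]
[[27,15],[33,0],[36,15],[39,18],[44,11],[49,0]]
[[27,15],[33,0],[36,15],[39,18],[44,11],[45,15],[49,0]]
[[27,15],[33,1],[36,15],[39,18],[44,11],[45,15],[49,0]]
[[27,15],[33,1],[36,15],[39,18],[44,11],[45,15],[49,0]]
[[4,15],[12,0],[27,15],[33,1],[36,15],[39,18],[44,11],[45,15],[49,0]]
[[4,15],[12,0],[27,15],[33,1],[36,15],[39,18],[44,11],[45,15],[49,0]]
[[4,15],[12,0],[27,15],[33,6],[35,1],[36,15],[39,18],[44,11],[45,15],[49,0]]
[[4,15],[12,0],[27,15],[33,6],[35,1],[36,15],[39,18],[44,11],[45,15],[49,0]]
[[4,15],[12,0],[27,15],[33,6],[35,1],[36,15],[39,18],[44,11],[45,15],[49,0]]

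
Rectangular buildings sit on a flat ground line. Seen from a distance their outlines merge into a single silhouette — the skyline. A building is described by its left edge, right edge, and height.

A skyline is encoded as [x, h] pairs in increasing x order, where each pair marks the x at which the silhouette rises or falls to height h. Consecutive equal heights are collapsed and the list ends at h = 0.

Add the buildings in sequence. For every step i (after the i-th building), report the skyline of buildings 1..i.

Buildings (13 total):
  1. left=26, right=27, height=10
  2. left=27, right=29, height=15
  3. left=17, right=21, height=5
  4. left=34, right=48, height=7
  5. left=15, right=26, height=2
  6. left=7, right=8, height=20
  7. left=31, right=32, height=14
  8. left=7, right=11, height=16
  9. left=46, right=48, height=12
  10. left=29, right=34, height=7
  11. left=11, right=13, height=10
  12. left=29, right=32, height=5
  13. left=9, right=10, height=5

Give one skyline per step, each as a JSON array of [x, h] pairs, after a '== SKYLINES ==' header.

== SKYLINES ==
[[26,10],[27,0]]
[[26,10],[27,15],[29,0]]
[[17,5],[21,0],[26,10],[27,15],[29,0]]
[[17,5],[21,0],[26,10],[27,15],[29,0],[34,7],[48,0]]
[[15,2],[17,5],[21,2],[26,10],[27,15],[29,0],[34,7],[48,0]]
[[7,20],[8,0],[15,2],[17,5],[21,2],[26,10],[27,15],[29,0],[34,7],[48,0]]
[[7,20],[8,0],[15,2],[17,5],[21,2],[26,10],[27,15],[29,0],[31,14],[32,0],[34,7],[48,0]]
[[7,20],[8,16],[11,0],[15,2],[17,5],[21,2],[26,10],[27,15],[29,0],[31,14],[32,0],[34,7],[48,0]]
[[7,20],[8,16],[11,0],[15,2],[17,5],[21,2],[26,10],[27,15],[29,0],[31,14],[32,0],[34,7],[46,12],[48,0]]
[[7,20],[8,16],[11,0],[15,2],[17,5],[21,2],[26,10],[27,15],[29,7],[31,14],[32,7],[46,12],[48,0]]
[[7,20],[8,16],[11,10],[13,0],[15,2],[17,5],[21,2],[26,10],[27,15],[29,7],[31,14],[32,7],[46,12],[48,0]]
[[7,20],[8,16],[11,10],[13,0],[15,2],[17,5],[21,2],[26,10],[27,15],[29,7],[31,14],[32,7],[46,12],[48,0]]
[[7,20],[8,16],[11,10],[13,0],[15,2],[17,5],[21,2],[26,10],[27,15],[29,7],[31,14],[32,7],[46,12],[48,0]]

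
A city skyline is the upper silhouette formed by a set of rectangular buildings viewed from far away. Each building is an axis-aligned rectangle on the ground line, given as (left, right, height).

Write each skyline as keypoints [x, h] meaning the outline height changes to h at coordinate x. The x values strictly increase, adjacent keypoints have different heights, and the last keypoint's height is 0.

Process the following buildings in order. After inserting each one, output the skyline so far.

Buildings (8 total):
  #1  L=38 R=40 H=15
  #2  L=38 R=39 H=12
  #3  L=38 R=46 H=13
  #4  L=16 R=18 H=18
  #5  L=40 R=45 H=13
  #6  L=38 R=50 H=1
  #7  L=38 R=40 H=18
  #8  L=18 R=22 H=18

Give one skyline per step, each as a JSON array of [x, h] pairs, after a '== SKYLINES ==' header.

== SKYLINES ==
[[38,15],[40,0]]
[[38,15],[40,0]]
[[38,15],[40,13],[46,0]]
[[16,18],[18,0],[38,15],[40,13],[46,0]]
[[16,18],[18,0],[38,15],[40,13],[46,0]]
[[16,18],[18,0],[38,15],[40,13],[46,1],[50,0]]
[[16,18],[18,0],[38,18],[40,13],[46,1],[50,0]]
[[16,18],[22,0],[38,18],[40,13],[46,1],[50,0]]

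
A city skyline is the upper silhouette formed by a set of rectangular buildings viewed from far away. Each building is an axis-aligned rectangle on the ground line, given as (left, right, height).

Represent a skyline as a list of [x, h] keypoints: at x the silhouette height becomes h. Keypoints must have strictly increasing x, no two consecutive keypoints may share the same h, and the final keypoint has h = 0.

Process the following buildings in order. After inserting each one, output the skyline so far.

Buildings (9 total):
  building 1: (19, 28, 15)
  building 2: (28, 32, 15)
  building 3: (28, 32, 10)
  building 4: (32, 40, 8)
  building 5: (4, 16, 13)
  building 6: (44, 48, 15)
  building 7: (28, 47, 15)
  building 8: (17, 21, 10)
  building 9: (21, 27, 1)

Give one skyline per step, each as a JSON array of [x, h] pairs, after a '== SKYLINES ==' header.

== SKYLINES ==
[[19,15],[28,0]]
[[19,15],[32,0]]
[[19,15],[32,0]]
[[19,15],[32,8],[40,0]]
[[4,13],[16,0],[19,15],[32,8],[40,0]]
[[4,13],[16,0],[19,15],[32,8],[40,0],[44,15],[48,0]]
[[4,13],[16,0],[19,15],[48,0]]
[[4,13],[16,0],[17,10],[19,15],[48,0]]
[[4,13],[16,0],[17,10],[19,15],[48,0]]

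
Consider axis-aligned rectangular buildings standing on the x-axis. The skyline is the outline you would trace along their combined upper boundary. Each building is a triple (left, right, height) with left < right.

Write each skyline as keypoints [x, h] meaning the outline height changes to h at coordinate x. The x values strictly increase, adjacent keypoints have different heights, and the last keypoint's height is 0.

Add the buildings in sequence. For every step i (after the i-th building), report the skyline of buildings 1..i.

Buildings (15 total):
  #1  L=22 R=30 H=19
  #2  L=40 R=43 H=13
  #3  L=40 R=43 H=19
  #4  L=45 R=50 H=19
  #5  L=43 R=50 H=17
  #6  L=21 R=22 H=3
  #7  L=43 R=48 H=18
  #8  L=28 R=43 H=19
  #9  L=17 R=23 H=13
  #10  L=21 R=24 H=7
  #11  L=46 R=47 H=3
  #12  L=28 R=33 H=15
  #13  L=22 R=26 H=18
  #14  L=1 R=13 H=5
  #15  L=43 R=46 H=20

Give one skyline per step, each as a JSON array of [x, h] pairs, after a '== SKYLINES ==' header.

== SKYLINES ==
[[22,19],[30,0]]
[[22,19],[30,0],[40,13],[43,0]]
[[22,19],[30,0],[40,19],[43,0]]
[[22,19],[30,0],[40,19],[43,0],[45,19],[50,0]]
[[22,19],[30,0],[40,19],[43,17],[45,19],[50,0]]
[[21,3],[22,19],[30,0],[40,19],[43,17],[45,19],[50,0]]
[[21,3],[22,19],[30,0],[40,19],[43,18],[45,19],[50,0]]
[[21,3],[22,19],[43,18],[45,19],[50,0]]
[[17,13],[22,19],[43,18],[45,19],[50,0]]
[[17,13],[22,19],[43,18],[45,19],[50,0]]
[[17,13],[22,19],[43,18],[45,19],[50,0]]
[[17,13],[22,19],[43,18],[45,19],[50,0]]
[[17,13],[22,19],[43,18],[45,19],[50,0]]
[[1,5],[13,0],[17,13],[22,19],[43,18],[45,19],[50,0]]
[[1,5],[13,0],[17,13],[22,19],[43,20],[46,19],[50,0]]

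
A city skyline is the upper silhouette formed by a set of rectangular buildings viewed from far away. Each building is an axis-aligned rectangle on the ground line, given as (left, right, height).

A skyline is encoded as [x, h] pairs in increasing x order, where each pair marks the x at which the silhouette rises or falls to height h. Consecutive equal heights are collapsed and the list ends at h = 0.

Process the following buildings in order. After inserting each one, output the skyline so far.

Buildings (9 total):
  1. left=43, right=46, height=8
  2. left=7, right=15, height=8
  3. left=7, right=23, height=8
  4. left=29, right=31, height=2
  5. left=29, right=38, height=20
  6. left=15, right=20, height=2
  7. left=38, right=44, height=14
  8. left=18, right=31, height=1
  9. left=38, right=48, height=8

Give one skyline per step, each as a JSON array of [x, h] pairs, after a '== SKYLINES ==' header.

== SKYLINES ==
[[43,8],[46,0]]
[[7,8],[15,0],[43,8],[46,0]]
[[7,8],[23,0],[43,8],[46,0]]
[[7,8],[23,0],[29,2],[31,0],[43,8],[46,0]]
[[7,8],[23,0],[29,20],[38,0],[43,8],[46,0]]
[[7,8],[23,0],[29,20],[38,0],[43,8],[46,0]]
[[7,8],[23,0],[29,20],[38,14],[44,8],[46,0]]
[[7,8],[23,1],[29,20],[38,14],[44,8],[46,0]]
[[7,8],[23,1],[29,20],[38,14],[44,8],[48,0]]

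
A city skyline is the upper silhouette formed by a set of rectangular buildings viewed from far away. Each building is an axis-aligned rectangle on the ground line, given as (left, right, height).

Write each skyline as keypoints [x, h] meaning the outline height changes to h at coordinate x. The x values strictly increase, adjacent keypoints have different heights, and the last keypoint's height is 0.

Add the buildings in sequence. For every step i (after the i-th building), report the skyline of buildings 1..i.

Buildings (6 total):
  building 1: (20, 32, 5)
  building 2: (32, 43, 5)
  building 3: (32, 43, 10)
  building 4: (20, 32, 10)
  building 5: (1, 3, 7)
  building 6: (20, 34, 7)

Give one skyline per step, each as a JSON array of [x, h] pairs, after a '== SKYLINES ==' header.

== SKYLINES ==
[[20,5],[32,0]]
[[20,5],[43,0]]
[[20,5],[32,10],[43,0]]
[[20,10],[43,0]]
[[1,7],[3,0],[20,10],[43,0]]
[[1,7],[3,0],[20,10],[43,0]]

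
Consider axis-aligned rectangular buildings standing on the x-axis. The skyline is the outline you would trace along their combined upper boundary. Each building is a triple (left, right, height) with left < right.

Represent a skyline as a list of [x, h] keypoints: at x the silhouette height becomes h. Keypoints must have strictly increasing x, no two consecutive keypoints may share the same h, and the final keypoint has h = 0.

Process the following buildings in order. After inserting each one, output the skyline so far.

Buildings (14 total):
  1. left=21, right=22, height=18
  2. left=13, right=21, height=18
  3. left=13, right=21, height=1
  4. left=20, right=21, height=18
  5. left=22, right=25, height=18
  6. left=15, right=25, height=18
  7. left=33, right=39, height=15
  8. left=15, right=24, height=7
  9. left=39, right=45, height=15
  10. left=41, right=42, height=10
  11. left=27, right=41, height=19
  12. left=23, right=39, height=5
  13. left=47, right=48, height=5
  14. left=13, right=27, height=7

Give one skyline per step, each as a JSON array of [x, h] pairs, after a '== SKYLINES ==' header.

== SKYLINES ==
[[21,18],[22,0]]
[[13,18],[22,0]]
[[13,18],[22,0]]
[[13,18],[22,0]]
[[13,18],[25,0]]
[[13,18],[25,0]]
[[13,18],[25,0],[33,15],[39,0]]
[[13,18],[25,0],[33,15],[39,0]]
[[13,18],[25,0],[33,15],[45,0]]
[[13,18],[25,0],[33,15],[45,0]]
[[13,18],[25,0],[27,19],[41,15],[45,0]]
[[13,18],[25,5],[27,19],[41,15],[45,0]]
[[13,18],[25,5],[27,19],[41,15],[45,0],[47,5],[48,0]]
[[13,18],[25,7],[27,19],[41,15],[45,0],[47,5],[48,0]]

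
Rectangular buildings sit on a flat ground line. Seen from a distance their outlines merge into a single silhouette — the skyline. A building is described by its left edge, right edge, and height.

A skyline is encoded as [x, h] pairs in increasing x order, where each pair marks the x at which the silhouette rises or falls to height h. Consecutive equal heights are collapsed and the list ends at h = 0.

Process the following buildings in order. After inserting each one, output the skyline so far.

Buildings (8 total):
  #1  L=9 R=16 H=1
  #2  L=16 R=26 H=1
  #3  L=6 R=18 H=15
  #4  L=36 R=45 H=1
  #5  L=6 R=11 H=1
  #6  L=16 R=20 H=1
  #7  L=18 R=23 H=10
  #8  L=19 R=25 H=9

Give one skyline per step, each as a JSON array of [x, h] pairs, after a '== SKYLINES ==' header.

== SKYLINES ==
[[9,1],[16,0]]
[[9,1],[26,0]]
[[6,15],[18,1],[26,0]]
[[6,15],[18,1],[26,0],[36,1],[45,0]]
[[6,15],[18,1],[26,0],[36,1],[45,0]]
[[6,15],[18,1],[26,0],[36,1],[45,0]]
[[6,15],[18,10],[23,1],[26,0],[36,1],[45,0]]
[[6,15],[18,10],[23,9],[25,1],[26,0],[36,1],[45,0]]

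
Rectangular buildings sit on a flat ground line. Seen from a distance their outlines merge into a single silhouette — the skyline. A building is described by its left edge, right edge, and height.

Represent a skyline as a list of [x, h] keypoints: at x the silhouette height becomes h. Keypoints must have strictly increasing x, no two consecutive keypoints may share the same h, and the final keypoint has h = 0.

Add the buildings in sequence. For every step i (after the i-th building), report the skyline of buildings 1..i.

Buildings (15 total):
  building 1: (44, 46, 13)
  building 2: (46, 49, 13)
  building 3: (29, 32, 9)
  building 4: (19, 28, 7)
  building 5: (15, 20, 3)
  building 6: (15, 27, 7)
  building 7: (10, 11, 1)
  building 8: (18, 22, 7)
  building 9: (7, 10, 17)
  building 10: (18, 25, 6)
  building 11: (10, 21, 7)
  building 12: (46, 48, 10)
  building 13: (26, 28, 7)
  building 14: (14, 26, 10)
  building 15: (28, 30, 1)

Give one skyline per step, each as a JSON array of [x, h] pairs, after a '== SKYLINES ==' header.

== SKYLINES ==
[[44,13],[46,0]]
[[44,13],[49,0]]
[[29,9],[32,0],[44,13],[49,0]]
[[19,7],[28,0],[29,9],[32,0],[44,13],[49,0]]
[[15,3],[19,7],[28,0],[29,9],[32,0],[44,13],[49,0]]
[[15,7],[28,0],[29,9],[32,0],[44,13],[49,0]]
[[10,1],[11,0],[15,7],[28,0],[29,9],[32,0],[44,13],[49,0]]
[[10,1],[11,0],[15,7],[28,0],[29,9],[32,0],[44,13],[49,0]]
[[7,17],[10,1],[11,0],[15,7],[28,0],[29,9],[32,0],[44,13],[49,0]]
[[7,17],[10,1],[11,0],[15,7],[28,0],[29,9],[32,0],[44,13],[49,0]]
[[7,17],[10,7],[28,0],[29,9],[32,0],[44,13],[49,0]]
[[7,17],[10,7],[28,0],[29,9],[32,0],[44,13],[49,0]]
[[7,17],[10,7],[28,0],[29,9],[32,0],[44,13],[49,0]]
[[7,17],[10,7],[14,10],[26,7],[28,0],[29,9],[32,0],[44,13],[49,0]]
[[7,17],[10,7],[14,10],[26,7],[28,1],[29,9],[32,0],[44,13],[49,0]]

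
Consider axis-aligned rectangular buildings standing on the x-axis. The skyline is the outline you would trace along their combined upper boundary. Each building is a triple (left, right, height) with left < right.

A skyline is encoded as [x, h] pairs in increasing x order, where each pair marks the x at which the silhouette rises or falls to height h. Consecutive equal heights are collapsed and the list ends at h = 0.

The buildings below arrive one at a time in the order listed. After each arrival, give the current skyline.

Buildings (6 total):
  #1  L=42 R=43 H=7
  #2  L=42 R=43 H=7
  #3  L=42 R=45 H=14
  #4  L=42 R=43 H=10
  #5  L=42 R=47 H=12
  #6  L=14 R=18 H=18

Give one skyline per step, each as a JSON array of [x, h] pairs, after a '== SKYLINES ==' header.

== SKYLINES ==
[[42,7],[43,0]]
[[42,7],[43,0]]
[[42,14],[45,0]]
[[42,14],[45,0]]
[[42,14],[45,12],[47,0]]
[[14,18],[18,0],[42,14],[45,12],[47,0]]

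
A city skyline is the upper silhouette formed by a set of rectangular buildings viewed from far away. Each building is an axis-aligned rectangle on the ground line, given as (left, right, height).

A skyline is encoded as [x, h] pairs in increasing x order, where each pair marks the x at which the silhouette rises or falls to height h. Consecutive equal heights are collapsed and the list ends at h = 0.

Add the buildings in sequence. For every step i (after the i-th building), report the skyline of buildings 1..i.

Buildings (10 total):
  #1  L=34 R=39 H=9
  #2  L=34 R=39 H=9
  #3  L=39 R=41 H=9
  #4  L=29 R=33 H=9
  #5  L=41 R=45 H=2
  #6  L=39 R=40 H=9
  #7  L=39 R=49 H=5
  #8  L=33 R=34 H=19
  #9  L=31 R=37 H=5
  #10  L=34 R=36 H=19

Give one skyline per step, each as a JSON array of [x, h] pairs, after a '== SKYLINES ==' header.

== SKYLINES ==
[[34,9],[39,0]]
[[34,9],[39,0]]
[[34,9],[41,0]]
[[29,9],[33,0],[34,9],[41,0]]
[[29,9],[33,0],[34,9],[41,2],[45,0]]
[[29,9],[33,0],[34,9],[41,2],[45,0]]
[[29,9],[33,0],[34,9],[41,5],[49,0]]
[[29,9],[33,19],[34,9],[41,5],[49,0]]
[[29,9],[33,19],[34,9],[41,5],[49,0]]
[[29,9],[33,19],[36,9],[41,5],[49,0]]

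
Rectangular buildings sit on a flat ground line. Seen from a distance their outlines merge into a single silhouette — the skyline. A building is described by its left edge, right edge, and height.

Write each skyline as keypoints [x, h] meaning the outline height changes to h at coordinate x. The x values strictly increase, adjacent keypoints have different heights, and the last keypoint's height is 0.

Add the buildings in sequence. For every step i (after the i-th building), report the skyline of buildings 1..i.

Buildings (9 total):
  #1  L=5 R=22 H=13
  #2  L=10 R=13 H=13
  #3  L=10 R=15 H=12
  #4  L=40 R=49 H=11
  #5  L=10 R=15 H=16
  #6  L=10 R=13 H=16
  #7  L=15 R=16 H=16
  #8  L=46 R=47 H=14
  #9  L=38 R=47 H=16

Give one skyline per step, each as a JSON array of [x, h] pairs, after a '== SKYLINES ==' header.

== SKYLINES ==
[[5,13],[22,0]]
[[5,13],[22,0]]
[[5,13],[22,0]]
[[5,13],[22,0],[40,11],[49,0]]
[[5,13],[10,16],[15,13],[22,0],[40,11],[49,0]]
[[5,13],[10,16],[15,13],[22,0],[40,11],[49,0]]
[[5,13],[10,16],[16,13],[22,0],[40,11],[49,0]]
[[5,13],[10,16],[16,13],[22,0],[40,11],[46,14],[47,11],[49,0]]
[[5,13],[10,16],[16,13],[22,0],[38,16],[47,11],[49,0]]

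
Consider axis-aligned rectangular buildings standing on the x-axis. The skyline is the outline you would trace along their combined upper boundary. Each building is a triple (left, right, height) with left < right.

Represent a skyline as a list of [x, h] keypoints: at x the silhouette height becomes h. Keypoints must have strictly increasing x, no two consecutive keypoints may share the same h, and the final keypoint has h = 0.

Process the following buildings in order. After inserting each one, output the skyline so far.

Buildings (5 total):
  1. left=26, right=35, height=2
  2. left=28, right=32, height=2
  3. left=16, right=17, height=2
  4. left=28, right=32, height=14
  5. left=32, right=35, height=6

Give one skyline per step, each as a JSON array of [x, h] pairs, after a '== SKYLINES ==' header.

== SKYLINES ==
[[26,2],[35,0]]
[[26,2],[35,0]]
[[16,2],[17,0],[26,2],[35,0]]
[[16,2],[17,0],[26,2],[28,14],[32,2],[35,0]]
[[16,2],[17,0],[26,2],[28,14],[32,6],[35,0]]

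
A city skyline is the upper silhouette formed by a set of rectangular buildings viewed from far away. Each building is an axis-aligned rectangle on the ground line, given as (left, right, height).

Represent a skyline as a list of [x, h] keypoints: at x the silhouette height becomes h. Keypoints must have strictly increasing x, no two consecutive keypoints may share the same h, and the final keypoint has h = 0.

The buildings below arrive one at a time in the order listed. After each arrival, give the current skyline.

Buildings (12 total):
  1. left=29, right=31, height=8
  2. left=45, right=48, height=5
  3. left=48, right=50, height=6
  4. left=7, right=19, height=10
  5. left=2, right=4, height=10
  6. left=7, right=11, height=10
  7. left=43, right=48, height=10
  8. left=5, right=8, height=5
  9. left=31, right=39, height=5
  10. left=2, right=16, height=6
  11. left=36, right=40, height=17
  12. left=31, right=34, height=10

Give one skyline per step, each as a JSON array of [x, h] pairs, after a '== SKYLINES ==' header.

== SKYLINES ==
[[29,8],[31,0]]
[[29,8],[31,0],[45,5],[48,0]]
[[29,8],[31,0],[45,5],[48,6],[50,0]]
[[7,10],[19,0],[29,8],[31,0],[45,5],[48,6],[50,0]]
[[2,10],[4,0],[7,10],[19,0],[29,8],[31,0],[45,5],[48,6],[50,0]]
[[2,10],[4,0],[7,10],[19,0],[29,8],[31,0],[45,5],[48,6],[50,0]]
[[2,10],[4,0],[7,10],[19,0],[29,8],[31,0],[43,10],[48,6],[50,0]]
[[2,10],[4,0],[5,5],[7,10],[19,0],[29,8],[31,0],[43,10],[48,6],[50,0]]
[[2,10],[4,0],[5,5],[7,10],[19,0],[29,8],[31,5],[39,0],[43,10],[48,6],[50,0]]
[[2,10],[4,6],[7,10],[19,0],[29,8],[31,5],[39,0],[43,10],[48,6],[50,0]]
[[2,10],[4,6],[7,10],[19,0],[29,8],[31,5],[36,17],[40,0],[43,10],[48,6],[50,0]]
[[2,10],[4,6],[7,10],[19,0],[29,8],[31,10],[34,5],[36,17],[40,0],[43,10],[48,6],[50,0]]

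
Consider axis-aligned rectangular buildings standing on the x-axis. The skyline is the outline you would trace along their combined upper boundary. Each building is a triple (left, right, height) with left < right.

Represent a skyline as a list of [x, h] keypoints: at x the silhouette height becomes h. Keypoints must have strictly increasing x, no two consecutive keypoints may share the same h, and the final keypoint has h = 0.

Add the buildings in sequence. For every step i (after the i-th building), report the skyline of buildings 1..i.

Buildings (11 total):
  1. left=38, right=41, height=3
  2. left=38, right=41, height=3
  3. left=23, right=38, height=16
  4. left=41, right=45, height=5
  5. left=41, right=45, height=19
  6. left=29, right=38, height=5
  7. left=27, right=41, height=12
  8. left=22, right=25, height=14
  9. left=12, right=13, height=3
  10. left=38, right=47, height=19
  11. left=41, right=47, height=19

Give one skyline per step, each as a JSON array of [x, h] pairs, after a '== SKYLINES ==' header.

== SKYLINES ==
[[38,3],[41,0]]
[[38,3],[41,0]]
[[23,16],[38,3],[41,0]]
[[23,16],[38,3],[41,5],[45,0]]
[[23,16],[38,3],[41,19],[45,0]]
[[23,16],[38,3],[41,19],[45,0]]
[[23,16],[38,12],[41,19],[45,0]]
[[22,14],[23,16],[38,12],[41,19],[45,0]]
[[12,3],[13,0],[22,14],[23,16],[38,12],[41,19],[45,0]]
[[12,3],[13,0],[22,14],[23,16],[38,19],[47,0]]
[[12,3],[13,0],[22,14],[23,16],[38,19],[47,0]]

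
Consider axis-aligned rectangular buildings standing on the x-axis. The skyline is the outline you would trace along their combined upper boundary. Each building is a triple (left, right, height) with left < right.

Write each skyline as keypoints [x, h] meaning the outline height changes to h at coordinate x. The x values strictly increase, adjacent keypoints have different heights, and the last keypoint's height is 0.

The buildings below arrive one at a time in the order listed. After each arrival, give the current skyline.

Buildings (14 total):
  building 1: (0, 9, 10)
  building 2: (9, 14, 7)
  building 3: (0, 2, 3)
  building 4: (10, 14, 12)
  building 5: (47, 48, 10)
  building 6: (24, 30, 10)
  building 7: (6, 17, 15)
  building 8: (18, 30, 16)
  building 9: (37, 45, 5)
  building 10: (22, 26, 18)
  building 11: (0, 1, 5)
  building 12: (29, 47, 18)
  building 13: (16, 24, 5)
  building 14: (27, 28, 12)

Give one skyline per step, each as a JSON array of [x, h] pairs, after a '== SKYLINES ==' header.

== SKYLINES ==
[[0,10],[9,0]]
[[0,10],[9,7],[14,0]]
[[0,10],[9,7],[14,0]]
[[0,10],[9,7],[10,12],[14,0]]
[[0,10],[9,7],[10,12],[14,0],[47,10],[48,0]]
[[0,10],[9,7],[10,12],[14,0],[24,10],[30,0],[47,10],[48,0]]
[[0,10],[6,15],[17,0],[24,10],[30,0],[47,10],[48,0]]
[[0,10],[6,15],[17,0],[18,16],[30,0],[47,10],[48,0]]
[[0,10],[6,15],[17,0],[18,16],[30,0],[37,5],[45,0],[47,10],[48,0]]
[[0,10],[6,15],[17,0],[18,16],[22,18],[26,16],[30,0],[37,5],[45,0],[47,10],[48,0]]
[[0,10],[6,15],[17,0],[18,16],[22,18],[26,16],[30,0],[37,5],[45,0],[47,10],[48,0]]
[[0,10],[6,15],[17,0],[18,16],[22,18],[26,16],[29,18],[47,10],[48,0]]
[[0,10],[6,15],[17,5],[18,16],[22,18],[26,16],[29,18],[47,10],[48,0]]
[[0,10],[6,15],[17,5],[18,16],[22,18],[26,16],[29,18],[47,10],[48,0]]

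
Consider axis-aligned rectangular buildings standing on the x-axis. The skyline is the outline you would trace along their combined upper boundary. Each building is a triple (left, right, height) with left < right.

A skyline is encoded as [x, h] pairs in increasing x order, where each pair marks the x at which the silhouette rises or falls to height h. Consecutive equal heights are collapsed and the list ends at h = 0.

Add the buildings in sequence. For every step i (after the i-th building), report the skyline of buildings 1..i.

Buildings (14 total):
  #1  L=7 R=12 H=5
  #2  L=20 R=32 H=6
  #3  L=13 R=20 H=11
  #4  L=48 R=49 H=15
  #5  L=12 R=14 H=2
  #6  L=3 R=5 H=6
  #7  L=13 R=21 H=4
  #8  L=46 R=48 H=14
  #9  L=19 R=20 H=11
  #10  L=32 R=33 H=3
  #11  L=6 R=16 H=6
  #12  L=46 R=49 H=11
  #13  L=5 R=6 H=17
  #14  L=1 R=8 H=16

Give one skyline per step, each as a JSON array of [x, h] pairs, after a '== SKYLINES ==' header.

== SKYLINES ==
[[7,5],[12,0]]
[[7,5],[12,0],[20,6],[32,0]]
[[7,5],[12,0],[13,11],[20,6],[32,0]]
[[7,5],[12,0],[13,11],[20,6],[32,0],[48,15],[49,0]]
[[7,5],[12,2],[13,11],[20,6],[32,0],[48,15],[49,0]]
[[3,6],[5,0],[7,5],[12,2],[13,11],[20,6],[32,0],[48,15],[49,0]]
[[3,6],[5,0],[7,5],[12,2],[13,11],[20,6],[32,0],[48,15],[49,0]]
[[3,6],[5,0],[7,5],[12,2],[13,11],[20,6],[32,0],[46,14],[48,15],[49,0]]
[[3,6],[5,0],[7,5],[12,2],[13,11],[20,6],[32,0],[46,14],[48,15],[49,0]]
[[3,6],[5,0],[7,5],[12,2],[13,11],[20,6],[32,3],[33,0],[46,14],[48,15],[49,0]]
[[3,6],[5,0],[6,6],[13,11],[20,6],[32,3],[33,0],[46,14],[48,15],[49,0]]
[[3,6],[5,0],[6,6],[13,11],[20,6],[32,3],[33,0],[46,14],[48,15],[49,0]]
[[3,6],[5,17],[6,6],[13,11],[20,6],[32,3],[33,0],[46,14],[48,15],[49,0]]
[[1,16],[5,17],[6,16],[8,6],[13,11],[20,6],[32,3],[33,0],[46,14],[48,15],[49,0]]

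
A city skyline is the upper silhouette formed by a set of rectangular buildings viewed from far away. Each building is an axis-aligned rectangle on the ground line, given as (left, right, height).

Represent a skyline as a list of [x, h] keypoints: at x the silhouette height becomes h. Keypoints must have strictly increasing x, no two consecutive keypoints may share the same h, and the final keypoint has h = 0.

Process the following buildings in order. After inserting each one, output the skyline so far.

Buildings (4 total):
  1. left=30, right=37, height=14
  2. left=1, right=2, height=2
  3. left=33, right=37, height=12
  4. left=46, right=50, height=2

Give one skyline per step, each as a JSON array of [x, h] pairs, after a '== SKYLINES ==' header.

== SKYLINES ==
[[30,14],[37,0]]
[[1,2],[2,0],[30,14],[37,0]]
[[1,2],[2,0],[30,14],[37,0]]
[[1,2],[2,0],[30,14],[37,0],[46,2],[50,0]]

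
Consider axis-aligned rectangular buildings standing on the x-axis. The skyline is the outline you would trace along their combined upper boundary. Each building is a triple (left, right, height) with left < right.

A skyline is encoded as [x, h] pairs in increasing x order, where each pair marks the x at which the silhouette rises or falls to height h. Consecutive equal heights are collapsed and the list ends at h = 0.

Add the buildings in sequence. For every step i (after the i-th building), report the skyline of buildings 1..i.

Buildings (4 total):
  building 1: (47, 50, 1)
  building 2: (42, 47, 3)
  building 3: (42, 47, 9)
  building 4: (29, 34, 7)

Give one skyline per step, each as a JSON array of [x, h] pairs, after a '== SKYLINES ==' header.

== SKYLINES ==
[[47,1],[50,0]]
[[42,3],[47,1],[50,0]]
[[42,9],[47,1],[50,0]]
[[29,7],[34,0],[42,9],[47,1],[50,0]]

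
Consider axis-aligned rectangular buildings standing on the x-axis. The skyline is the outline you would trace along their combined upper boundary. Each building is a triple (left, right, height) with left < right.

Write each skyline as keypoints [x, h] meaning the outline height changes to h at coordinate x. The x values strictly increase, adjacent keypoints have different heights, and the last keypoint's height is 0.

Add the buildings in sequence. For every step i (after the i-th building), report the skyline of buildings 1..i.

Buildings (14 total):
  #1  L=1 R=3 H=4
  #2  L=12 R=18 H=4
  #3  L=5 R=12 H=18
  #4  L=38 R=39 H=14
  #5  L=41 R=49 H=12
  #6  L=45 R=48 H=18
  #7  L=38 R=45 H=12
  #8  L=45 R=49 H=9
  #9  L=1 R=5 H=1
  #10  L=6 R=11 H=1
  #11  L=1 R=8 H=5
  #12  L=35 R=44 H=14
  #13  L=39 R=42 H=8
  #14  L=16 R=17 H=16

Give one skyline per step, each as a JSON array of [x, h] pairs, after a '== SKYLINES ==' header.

== SKYLINES ==
[[1,4],[3,0]]
[[1,4],[3,0],[12,4],[18,0]]
[[1,4],[3,0],[5,18],[12,4],[18,0]]
[[1,4],[3,0],[5,18],[12,4],[18,0],[38,14],[39,0]]
[[1,4],[3,0],[5,18],[12,4],[18,0],[38,14],[39,0],[41,12],[49,0]]
[[1,4],[3,0],[5,18],[12,4],[18,0],[38,14],[39,0],[41,12],[45,18],[48,12],[49,0]]
[[1,4],[3,0],[5,18],[12,4],[18,0],[38,14],[39,12],[45,18],[48,12],[49,0]]
[[1,4],[3,0],[5,18],[12,4],[18,0],[38,14],[39,12],[45,18],[48,12],[49,0]]
[[1,4],[3,1],[5,18],[12,4],[18,0],[38,14],[39,12],[45,18],[48,12],[49,0]]
[[1,4],[3,1],[5,18],[12,4],[18,0],[38,14],[39,12],[45,18],[48,12],[49,0]]
[[1,5],[5,18],[12,4],[18,0],[38,14],[39,12],[45,18],[48,12],[49,0]]
[[1,5],[5,18],[12,4],[18,0],[35,14],[44,12],[45,18],[48,12],[49,0]]
[[1,5],[5,18],[12,4],[18,0],[35,14],[44,12],[45,18],[48,12],[49,0]]
[[1,5],[5,18],[12,4],[16,16],[17,4],[18,0],[35,14],[44,12],[45,18],[48,12],[49,0]]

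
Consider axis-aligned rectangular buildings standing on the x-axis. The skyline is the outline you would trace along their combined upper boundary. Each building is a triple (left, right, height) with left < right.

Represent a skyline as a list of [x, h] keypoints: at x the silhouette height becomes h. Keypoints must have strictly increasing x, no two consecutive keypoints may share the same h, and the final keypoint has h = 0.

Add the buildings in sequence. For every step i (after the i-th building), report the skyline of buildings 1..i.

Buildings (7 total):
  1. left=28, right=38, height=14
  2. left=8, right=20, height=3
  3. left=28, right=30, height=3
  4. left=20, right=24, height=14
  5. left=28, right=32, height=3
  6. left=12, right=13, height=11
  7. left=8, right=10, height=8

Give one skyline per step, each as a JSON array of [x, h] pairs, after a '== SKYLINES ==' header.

== SKYLINES ==
[[28,14],[38,0]]
[[8,3],[20,0],[28,14],[38,0]]
[[8,3],[20,0],[28,14],[38,0]]
[[8,3],[20,14],[24,0],[28,14],[38,0]]
[[8,3],[20,14],[24,0],[28,14],[38,0]]
[[8,3],[12,11],[13,3],[20,14],[24,0],[28,14],[38,0]]
[[8,8],[10,3],[12,11],[13,3],[20,14],[24,0],[28,14],[38,0]]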